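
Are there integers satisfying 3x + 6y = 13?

Step 1: Compute gcd(3, 6).
gcd(3, 6) = 3

Step 2: Check divisibility.
Does 3 divide 13? 13 = 3 x 4 + 1, so no.

By the theorem on linear Diophantine equations, 3x + 6y = 13 has integer solutions if and only if gcd(3, 6) divides 13. Since 3 does not divide 13, no solutions exist.

No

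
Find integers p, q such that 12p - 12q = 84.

Step 1: Check solvability.
gcd(12, 12) = 12
Since 12 divides 84, solutions exist.

Step 2: Apply extended Euclidean algorithm to find gcd.
We find integers such that 12*x0 + 12*y0 = 12

Step 3: Scale the particular solution.
Multiply by 84/12 = 7:
p = 0, q = -7

Step 4: Verify.
12*(0) - 12*(-7) = 84 = 84 ✓

p = 0, q = -7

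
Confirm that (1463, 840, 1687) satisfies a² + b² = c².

Compute a² + b² = 1463² + 840² = 2140369 + 705600 = 2845969
Compute c² = 1687² = 2845969
Since 2845969 = 2845969, confirmed.

Yes, it is a Pythagorean triple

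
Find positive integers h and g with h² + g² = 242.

We need to find integers h, g > 0 such that h² + g² = 242.
Trying h = 11: g² = 242 - 11² = 242 - 121 = 121
g = 11
Check: 11² + 11² = 121 + 121 = 242 ✓

242 = 11² + 11²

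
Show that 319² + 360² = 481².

Compute a² + b²:
319² + 360² = 101761 + 129600 = 231361
Compute c²:
481² = 231361
Since 231361 = 231361, it is a Pythagorean triple.

Yes, it is a Pythagorean triple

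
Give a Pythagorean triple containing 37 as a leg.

We need the other leg and hypotenuse such that 37² + x² = c².
Take x = 684, c = 685: 37² + 684² = 1369 + 467856 = 469225 = 685² ✓
Triple: (37, 684, 685)

(37, 684, 685)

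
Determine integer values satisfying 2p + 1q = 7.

Step 1: Check solvability.
gcd(2, 1) = 1
Since 1 divides 7, solutions exist.

Step 2: Apply extended Euclidean algorithm to find gcd.
We find integers such that 2*x0 + 1*y0 = 1

Step 3: Scale the particular solution.
Multiply by 7/1 = 7:
p = 0, q = 7

Step 4: Verify.
2*(0) + 1*(7) = 7 = 7 ✓

p = 0, q = 7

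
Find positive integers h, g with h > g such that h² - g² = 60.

Factor: h² - g² = (h+g)(h-g) = 60.
We need two factors of 60 with the same parity.
Use h+g = 30 and h-g = 2 (product 30·2 = 60).
Adding: 2h = 32, so h = 16.
Subtracting: 2g = 28, so g = 14.
Check: 16² - 14² = 256 - 196 = 60 ✓

h = 16, g = 14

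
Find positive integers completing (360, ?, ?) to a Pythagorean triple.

We need the other leg and hypotenuse such that 360² + x² = c².
Take x = 319, c = 481: 360² + 319² = 129600 + 101761 = 231361 = 481² ✓
Triple: (319, 360, 481)

(319, 360, 481)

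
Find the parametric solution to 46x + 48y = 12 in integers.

Step 1: Compute gcd(46, 48) = 2.
Since 2 divides 12, solutions exist.

Step 2: Find a particular solution using extended Euclidean algorithm.
We get x₀ = -6, y₀ = 6.
Check: 46*-6 + 48*6 = 12 = 12 ✓

Step 3: Write the general solution.
x = -6 + (48/2)t = -6 + 24t
y = 6 - (46/2)t = 6 - 23t
for any integer t.

x = -6 + 24t, y = 6 - 23t for integer t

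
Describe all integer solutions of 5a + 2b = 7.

Step 1: Compute gcd(5, 2) = 1.
Since 1 divides 7, solutions exist.

Step 2: Find a particular solution using extended Euclidean algorithm.
We get a₀ = 7, b₀ = -14.
Check: 5*7 + 2*-14 = 7 = 7 ✓

Step 3: Write the general solution.
a = 7 + (2/1)t = 7 + 2t
b = -14 - (5/1)t = -14 - 5t
for any integer t.

a = 7 + 2t, b = -14 - 5t for integer t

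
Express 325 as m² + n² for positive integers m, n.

We need to find integers m, n > 0 such that m² + n² = 325.
Trying m = 1: n² = 325 - 1² = 325 - 1 = 324
n = 18
Check: 1² + 18² = 1 + 324 = 325 ✓

325 = 1² + 18²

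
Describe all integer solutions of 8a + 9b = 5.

Step 1: Compute gcd(8, 9) = 1.
Since 1 divides 5, solutions exist.

Step 2: Find a particular solution using extended Euclidean algorithm.
We get a₀ = -5, b₀ = 5.
Check: 8*-5 + 9*5 = 5 = 5 ✓

Step 3: Write the general solution.
a = -5 + (9/1)t = -5 + 9t
b = 5 - (8/1)t = 5 - 8t
for any integer t.

a = -5 + 9t, b = 5 - 8t for integer t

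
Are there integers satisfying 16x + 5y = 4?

Step 1: Compute gcd(16, 5).
gcd(16, 5) = 1

Step 2: Check divisibility.
Does 1 divide 4? 4 = 1 x 4, so yes.

By the theorem on linear Diophantine equations, 16x + 5y = 4 has integer solutions if and only if gcd(16, 5) divides 4. Since 1 | 4, solutions exist.

Yes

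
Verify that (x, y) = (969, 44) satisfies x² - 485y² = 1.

Compute x² = 969² = 938961
Compute 485y² = 485·44² = 485·1936 = 938960
x² - 485y² = 938961 - 938960 = 1
Since this equals 1, (969, 44) is a solution.

Yes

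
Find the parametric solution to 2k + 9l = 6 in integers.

Step 1: Compute gcd(2, 9) = 1.
Since 1 divides 6, solutions exist.

Step 2: Find a particular solution using extended Euclidean algorithm.
We get k₀ = -24, l₀ = 6.
Check: 2*-24 + 9*6 = 6 = 6 ✓

Step 3: Write the general solution.
k = -24 + (9/1)t = -24 + 9t
l = 6 - (2/1)t = 6 - 2t
for any integer t.

k = -24 + 9t, l = 6 - 2t for integer t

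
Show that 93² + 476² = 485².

Compute a² + b² = 93² + 476² = 8649 + 226576 = 235225
Compute c² = 485² = 235225
Since 235225 = 235225, confirmed.

Yes, it is a Pythagorean triple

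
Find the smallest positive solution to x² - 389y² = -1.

We need x² = 389y² - 1. Try successive y:
y = 1: x² = 389·1² - 1 = 388, not a perfect square
y = 2: x² = 389·2² - 1 = 1555, not a perfect square
y = 3: x² = 389·3² - 1 = 3500, not a perfect square
...
y = 65: x² = 389·65² - 1 = 1643524 = 1282² ✓
Check: 1282² - 389·65² = 1643524 - 1643525 = -1 ✓

x = 1282, y = 65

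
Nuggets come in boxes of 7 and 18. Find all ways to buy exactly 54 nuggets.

We need non-negative integers (x, y) with 7x + 18y = 54.
For each x in 0..7, check if 54 - 7x is a non-negative multiple of 18.
x = 0: 18y = 54, y = 3 ✓

(0 boxes of 7, 3 boxes of 18)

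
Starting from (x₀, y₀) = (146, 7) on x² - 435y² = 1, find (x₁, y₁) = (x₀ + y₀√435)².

Solutions to x² - Dy² = 1 are generated by powers of (x₀ + y₀√D).
The next solution satisfies x₁ + y₁√435 = (x₀ + y₀√435)², giving:
x₁ = x₀² + 435y₀² = 146² + 435·7² = 21316 + 21315 = 42631
y₁ = 2x₀y₀ = 2·146·7 = 2044

Verify: 42631² - 435·2044² = 1817402161 - 1817402160 = 1 ✓

x = 42631, y = 2044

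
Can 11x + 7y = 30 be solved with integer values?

Step 1: Compute gcd(11, 7).
gcd(11, 7) = 1

Step 2: Check divisibility.
Does 1 divide 30? 30 = 1 x 30, so yes.

By the theorem on linear Diophantine equations, 11x + 7y = 30 has integer solutions if and only if gcd(11, 7) divides 30. Since 1 | 30, solutions exist.

Yes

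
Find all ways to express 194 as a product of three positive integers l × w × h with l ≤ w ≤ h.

Iterate l from 1 to ⌊194^(1/3)⌋. For each l dividing 194, iterate w ≥ l with w dividing 194/l, and set h = 194/(l·w).
Triples found (2): (1×1×194), (1×2×97)

(1×1×194), (1×2×97)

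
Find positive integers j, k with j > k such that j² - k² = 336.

Factor: j² - k² = (j+k)(j-k) = 336.
We need two factors of 336 with the same parity.
Use j+k = 168 and j-k = 2 (product 168·2 = 336).
Adding: 2j = 170, so j = 85.
Subtracting: 2k = 166, so k = 83.
Check: 85² - 83² = 7225 - 6889 = 336 ✓

j = 85, k = 83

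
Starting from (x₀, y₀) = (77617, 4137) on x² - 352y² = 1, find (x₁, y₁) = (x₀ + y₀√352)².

Solutions to x² - Dy² = 1 are generated by powers of (x₀ + y₀√D).
The next solution satisfies x₁ + y₁√352 = (x₀ + y₀√352)², giving:
x₁ = x₀² + 352y₀² = 77617² + 352·4137² = 6024398689 + 6024398688 = 12048797377
y₁ = 2x₀y₀ = 2·77617·4137 = 642203058

Verify: 12048797377² - 352·642203058² = 145173518232002080129 - 145173518232002080128 = 1 ✓

x = 12048797377, y = 642203058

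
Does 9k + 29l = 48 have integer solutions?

Step 1: Compute gcd(9, 29).
gcd(9, 29) = 1

Step 2: Check divisibility.
Does 1 divide 48? 48 = 1 x 48, so yes.

By the theorem on linear Diophantine equations, 9k + 29l = 48 has integer solutions if and only if gcd(9, 29) divides 48. Since 1 | 48, solutions exist.

Yes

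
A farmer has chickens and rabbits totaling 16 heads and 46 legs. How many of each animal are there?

Let c = chickens, r = rabbits.
Heads: c + r = 16
Legs: 2c + 4r = 46
From the first equation, c = 16 - r. Substitute:
2(16 - r) + 4r = 46
32 + 2r = 46
r = (46 - 32)/2 = 7
c = 16 - 7 = 9

Chickens: 9, Rabbits: 7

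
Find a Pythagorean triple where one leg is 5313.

We need the other leg and hypotenuse such that 5313² + x² = c².
Take x = 4284, c = 6825: 5313² + 4284² = 28227969 + 18352656 = 46580625 = 6825² ✓
Triple: (5313, 4284, 6825)

(5313, 4284, 6825)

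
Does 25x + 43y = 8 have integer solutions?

Step 1: Compute gcd(25, 43).
gcd(25, 43) = 1

Step 2: Check divisibility.
Does 1 divide 8? 8 = 1 x 8, so yes.

By the theorem on linear Diophantine equations, 25x + 43y = 8 has integer solutions if and only if gcd(25, 43) divides 8. Since 1 | 8, solutions exist.

Yes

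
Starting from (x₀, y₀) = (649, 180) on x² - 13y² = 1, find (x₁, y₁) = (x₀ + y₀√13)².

Solutions to x² - Dy² = 1 are generated by powers of (x₀ + y₀√D).
The next solution satisfies x₁ + y₁√13 = (x₀ + y₀√13)², giving:
x₁ = x₀² + 13y₀² = 649² + 13·180² = 421201 + 421200 = 842401
y₁ = 2x₀y₀ = 2·649·180 = 233640

Verify: 842401² - 13·233640² = 709639444801 - 709639444800 = 1 ✓

x = 842401, y = 233640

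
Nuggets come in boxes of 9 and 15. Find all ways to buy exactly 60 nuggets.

We need non-negative integers (x, y) with 9x + 15y = 60.
For each x in 0..6, check if 60 - 9x is a non-negative multiple of 15.
x = 0: 15y = 60, y = 4 ✓
x = 5: 15y = 15, y = 1 ✓

(0 boxes of 9, 4 boxes of 15), (5 boxes of 9, 1 boxes of 15)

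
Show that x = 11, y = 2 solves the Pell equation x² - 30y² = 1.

Compute x² = 11² = 121
Compute 30y² = 30·2² = 30·4 = 120
x² - 30y² = 121 - 120 = 1
Since this equals 1, (11, 2) is a solution.

Yes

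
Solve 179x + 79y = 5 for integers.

Step 1: Check solvability.
gcd(179, 79) = 1
Since 1 divides 5, solutions exist.

Step 2: Apply extended Euclidean algorithm to find gcd.
We find integers such that 179*x0 + 79*y0 = 1

Step 3: Scale the particular solution.
Multiply by 5/1 = 5:
x = -75, y = 170

Step 4: Verify.
179*(-75) + 79*(170) = 5 = 5 ✓

x = -75, y = 170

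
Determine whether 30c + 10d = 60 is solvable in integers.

Step 1: Compute gcd(30, 10).
gcd(30, 10) = 10

Step 2: Check divisibility.
Does 10 divide 60? 60 = 10 x 6, so yes.

By the theorem on linear Diophantine equations, 30c + 10d = 60 has integer solutions if and only if gcd(30, 10) divides 60. Since 10 | 60, solutions exist.

Yes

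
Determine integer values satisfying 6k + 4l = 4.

Step 1: Check solvability.
gcd(6, 4) = 2
Since 2 divides 4, solutions exist.

Step 2: Apply extended Euclidean algorithm to find gcd.
We find integers such that 6*x0 + 4*y0 = 2

Step 3: Scale the particular solution.
Multiply by 4/2 = 2:
k = 2, l = -2

Step 4: Verify.
6*(2) + 4*(-2) = 4 = 4 ✓

k = 2, l = -2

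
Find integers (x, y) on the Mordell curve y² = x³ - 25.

Try small integer x values and check whether x³ - 25 is a perfect square.
x = 5: x³ - 25 = 5³ - 25 = 125 - 25 = 100
Is 100 a perfect square? 10² = 100 ✓
So (x, y) = (5, 10) is a solution.

x = 5, y = 10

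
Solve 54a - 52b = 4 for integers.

Step 1: Check solvability.
gcd(54, 52) = 2
Since 2 divides 4, solutions exist.

Step 2: Apply extended Euclidean algorithm to find gcd.
We find integers such that 54*x0 + 52*y0 = 2

Step 3: Scale the particular solution.
Multiply by 4/2 = 2:
a = 2, b = 2

Step 4: Verify.
54*(2) - 52*(2) = 4 = 4 ✓

a = 2, b = 2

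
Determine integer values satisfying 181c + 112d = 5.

Step 1: Check solvability.
gcd(181, 112) = 1
Since 1 divides 5, solutions exist.

Step 2: Apply extended Euclidean algorithm to find gcd.
We find integers such that 181*x0 + 112*y0 = 1

Step 3: Scale the particular solution.
Multiply by 5/1 = 5:
c = 65, d = -105

Step 4: Verify.
181*(65) + 112*(-105) = 5 = 5 ✓

c = 65, d = -105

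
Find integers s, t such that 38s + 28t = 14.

Step 1: Check solvability.
gcd(38, 28) = 2
Since 2 divides 14, solutions exist.

Step 2: Apply extended Euclidean algorithm to find gcd.
We find integers such that 38*x0 + 28*y0 = 2

Step 3: Scale the particular solution.
Multiply by 14/2 = 7:
s = 21, t = -28

Step 4: Verify.
38*(21) + 28*(-28) = 14 = 14 ✓

s = 21, t = -28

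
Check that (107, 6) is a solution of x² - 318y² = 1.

Compute x² = 107² = 11449
Compute 318y² = 318·6² = 318·36 = 11448
x² - 318y² = 11449 - 11448 = 1
Since this equals 1, (107, 6) is a solution.

Yes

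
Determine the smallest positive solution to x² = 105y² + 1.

We seek the smallest positive integers (x, y) with x² - 105y² = 1, i.e., x² = 105y² + 1.
Try successive y values:
y = 1: x² = 105·1² + 1 = 106, not a perfect square
y = 2: x² = 105·2² + 1 = 421, not a perfect square
y = 3: x² = 105·3² + 1 = 946, not a perfect square
... continuing the search (or via continued fractions) ...
y = 4: x² = 105·4² + 1 = 1681, x = 41 ✓

Verify: 41² - 105·4² = 1681 - 1680 = 1 ✓

x = 41, y = 4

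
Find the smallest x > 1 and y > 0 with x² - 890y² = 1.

We seek the smallest positive integers (x, y) with x² - 890y² = 1, i.e., x² = 890y² + 1.
Try successive y values:
y = 1: x² = 890·1² + 1 = 891, not a perfect square
y = 2: x² = 890·2² + 1 = 3561, not a perfect square
y = 3: x² = 890·3² + 1 = 8011, not a perfect square
... continuing the search (or via continued fractions) ...
y = 6: x² = 890·6² + 1 = 32041, x = 179 ✓

Verify: 179² - 890·6² = 32041 - 32040 = 1 ✓

x = 179, y = 6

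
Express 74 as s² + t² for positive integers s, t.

We need to find integers s, t > 0 such that s² + t² = 74.
Trying s = 5: t² = 74 - 5² = 74 - 25 = 49
t = 7
Check: 5² + 7² = 25 + 49 = 74 ✓

74 = 5² + 7²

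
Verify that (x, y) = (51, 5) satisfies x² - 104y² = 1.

Compute x² = 51² = 2601
Compute 104y² = 104·5² = 104·25 = 2600
x² - 104y² = 2601 - 2600 = 1
Since this equals 1, (51, 5) is a solution.

Yes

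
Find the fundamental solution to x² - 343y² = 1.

We seek the smallest positive integers (x, y) with x² - 343y² = 1, i.e., x² = 343y² + 1.
Try successive y values:
y = 1: x² = 343·1² + 1 = 344, not a perfect square
y = 2: x² = 343·2² + 1 = 1373, not a perfect square
y = 3: x² = 343·3² + 1 = 3088, not a perfect square
... continuing the search (or via continued fractions) ...
y = 7050459: x² = 343·7050459² + 1 = 17050177433963584, x = 130576328 ✓

Verify: 130576328² - 343·7050459² = 17050177433963584 - 17050177433963583 = 1 ✓

x = 130576328, y = 7050459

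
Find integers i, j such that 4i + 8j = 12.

Step 1: Check solvability.
gcd(4, 8) = 4
Since 4 divides 12, solutions exist.

Step 2: Apply extended Euclidean algorithm to find gcd.
We find integers such that 4*x0 + 8*y0 = 4

Step 3: Scale the particular solution.
Multiply by 12/4 = 3:
i = 3, j = 0

Step 4: Verify.
4*(3) + 8*(0) = 12 = 12 ✓

i = 3, j = 0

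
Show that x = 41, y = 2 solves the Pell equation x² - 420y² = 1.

Compute x² = 41² = 1681
Compute 420y² = 420·2² = 420·4 = 1680
x² - 420y² = 1681 - 1680 = 1
Since this equals 1, (41, 2) is a solution.

Yes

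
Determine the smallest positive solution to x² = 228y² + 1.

We seek the smallest positive integers (x, y) with x² - 228y² = 1, i.e., x² = 228y² + 1.
Try successive y values:
y = 1: x² = 228·1² + 1 = 229, not a perfect square
y = 2: x² = 228·2² + 1 = 913, not a perfect square
y = 3: x² = 228·3² + 1 = 2053, not a perfect square
... continuing the search (or via continued fractions) ...
y = 10: x² = 228·10² + 1 = 22801, x = 151 ✓

Verify: 151² - 228·10² = 22801 - 22800 = 1 ✓

x = 151, y = 10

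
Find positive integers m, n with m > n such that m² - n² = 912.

Factor: m² - n² = (m+n)(m-n) = 912.
We need two factors of 912 with the same parity.
Use m+n = 456 and m-n = 2 (product 456·2 = 912).
Adding: 2m = 458, so m = 229.
Subtracting: 2n = 454, so n = 227.
Check: 229² - 227² = 52441 - 51529 = 912 ✓

m = 229, n = 227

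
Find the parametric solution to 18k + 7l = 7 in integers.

Step 1: Compute gcd(18, 7) = 1.
Since 1 divides 7, solutions exist.

Step 2: Find a particular solution using extended Euclidean algorithm.
We get k₀ = 14, l₀ = -35.
Check: 18*14 + 7*-35 = 7 = 7 ✓

Step 3: Write the general solution.
k = 14 + (7/1)t = 14 + 7t
l = -35 - (18/1)t = -35 - 18t
for any integer t.

k = 14 + 7t, l = -35 - 18t for integer t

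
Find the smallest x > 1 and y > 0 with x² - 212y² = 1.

We seek the smallest positive integers (x, y) with x² - 212y² = 1, i.e., x² = 212y² + 1.
Try successive y values:
y = 1: x² = 212·1² + 1 = 213, not a perfect square
y = 2: x² = 212·2² + 1 = 849, not a perfect square
y = 3: x² = 212·3² + 1 = 1909, not a perfect square
... continuing the search (or via continued fractions) ...
y = 4550: x² = 212·4550² + 1 = 4388930001, x = 66249 ✓

Verify: 66249² - 212·4550² = 4388930001 - 4388930000 = 1 ✓

x = 66249, y = 4550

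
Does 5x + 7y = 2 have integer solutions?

Step 1: Compute gcd(5, 7).
gcd(5, 7) = 1

Step 2: Check divisibility.
Does 1 divide 2? 2 = 1 x 2, so yes.

By the theorem on linear Diophantine equations, 5x + 7y = 2 has integer solutions if and only if gcd(5, 7) divides 2. Since 1 | 2, solutions exist.

Yes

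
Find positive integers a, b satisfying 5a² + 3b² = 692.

Try small values of a and check whether (692 - 5a²)/3 is a perfect square.
a = 10: 5·10² = 500, so 3b² = 692 - 500 = 192, giving b² = 64, b = 8.
Check: 5·10² + 3·8² = 500 + 192 = 692 ✓

a = 10, b = 8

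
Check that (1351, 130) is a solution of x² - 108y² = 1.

Compute x² = 1351² = 1825201
Compute 108y² = 108·130² = 108·16900 = 1825200
x² - 108y² = 1825201 - 1825200 = 1
Since this equals 1, (1351, 130) is a solution.

Yes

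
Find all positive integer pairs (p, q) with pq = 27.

The positive divisors of 27 are: 1, 3, 9, 27.
Each divisor d gives the pair (d, 27/d):
(1, 27), (3, 9), (9, 3), (27, 1)

(1, 27), (3, 9), (9, 3), (27, 1)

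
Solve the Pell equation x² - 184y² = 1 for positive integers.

We seek the smallest positive integers (x, y) with x² - 184y² = 1, i.e., x² = 184y² + 1.
Try successive y values:
y = 1: x² = 184·1² + 1 = 185, not a perfect square
y = 2: x² = 184·2² + 1 = 737, not a perfect square
y = 3: x² = 184·3² + 1 = 1657, not a perfect square
... continuing the search (or via continued fractions) ...
y = 1794: x² = 184·1794² + 1 = 592192225, x = 24335 ✓

Verify: 24335² - 184·1794² = 592192225 - 592192224 = 1 ✓

x = 24335, y = 1794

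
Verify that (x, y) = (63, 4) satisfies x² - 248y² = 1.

Compute x² = 63² = 3969
Compute 248y² = 248·4² = 248·16 = 3968
x² - 248y² = 3969 - 3968 = 1
Since this equals 1, (63, 4) is a solution.

Yes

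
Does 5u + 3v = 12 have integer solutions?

Step 1: Compute gcd(5, 3).
gcd(5, 3) = 1

Step 2: Check divisibility.
Does 1 divide 12? 12 = 1 x 12, so yes.

By the theorem on linear Diophantine equations, 5u + 3v = 12 has integer solutions if and only if gcd(5, 3) divides 12. Since 1 | 12, solutions exist.

Yes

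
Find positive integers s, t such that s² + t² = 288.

Search for s with 288 - s² a perfect square.
s = 12: 288 - 12² = 288 - 144 = 144 = 12² ✓
So s = 12, t = 12.

s = 12, t = 12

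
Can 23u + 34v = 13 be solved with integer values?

Step 1: Compute gcd(23, 34).
gcd(23, 34) = 1

Step 2: Check divisibility.
Does 1 divide 13? 13 = 1 x 13, so yes.

By the theorem on linear Diophantine equations, 23u + 34v = 13 has integer solutions if and only if gcd(23, 34) divides 13. Since 1 | 13, solutions exist.

Yes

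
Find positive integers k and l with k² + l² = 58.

We need to find integers k, l > 0 such that k² + l² = 58.
Trying k = 3: l² = 58 - 3² = 58 - 9 = 49
l = 7
Check: 3² + 7² = 9 + 49 = 58 ✓

58 = 3² + 7²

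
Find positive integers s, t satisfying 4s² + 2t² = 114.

Try small values of s and check whether (114 - 4s²)/2 is a perfect square.
s = 4: 4·4² = 64, so 2t² = 114 - 64 = 50, giving t² = 25, t = 5.
Check: 4·4² + 2·5² = 64 + 50 = 114 ✓

s = 4, t = 5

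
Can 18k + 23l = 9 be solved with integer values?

Step 1: Compute gcd(18, 23).
gcd(18, 23) = 1

Step 2: Check divisibility.
Does 1 divide 9? 9 = 1 x 9, so yes.

By the theorem on linear Diophantine equations, 18k + 23l = 9 has integer solutions if and only if gcd(18, 23) divides 9. Since 1 | 9, solutions exist.

Yes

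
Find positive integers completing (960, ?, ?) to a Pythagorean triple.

We need the other leg and hypotenuse such that 960² + x² = c².
Take x = 1386, c = 1686: 960² + 1386² = 921600 + 1920996 = 2842596 = 1686² ✓
Triple: (1386, 960, 1686)

(1386, 960, 1686)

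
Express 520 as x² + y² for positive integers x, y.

We need to find integers x, y > 0 such that x² + y² = 520.
Trying x = 6: y² = 520 - 6² = 520 - 36 = 484
y = 22
Check: 6² + 22² = 36 + 484 = 520 ✓

520 = 6² + 22²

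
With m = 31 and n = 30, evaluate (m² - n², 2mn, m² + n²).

a = m² - n² = 961 - 900 = 61
b = 2mn = 2·31·30 = 1860
c = m² + n² = 961 + 900 = 1861
Verify: 61² + 1860² = 3721 + 3459600 = 3463321 = 1861² ✓

(61, 1860, 1861)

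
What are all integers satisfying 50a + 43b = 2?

Step 1: Compute gcd(50, 43) = 1.
Since 1 divides 2, solutions exist.

Step 2: Find a particular solution using extended Euclidean algorithm.
We get a₀ = -12, b₀ = 14.
Check: 50*-12 + 43*14 = 2 = 2 ✓

Step 3: Write the general solution.
a = -12 + (43/1)t = -12 + 43t
b = 14 - (50/1)t = 14 - 50t
for any integer t.

a = -12 + 43t, b = 14 - 50t for integer t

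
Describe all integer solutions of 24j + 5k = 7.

Step 1: Compute gcd(24, 5) = 1.
Since 1 divides 7, solutions exist.

Step 2: Find a particular solution using extended Euclidean algorithm.
We get j₀ = -7, k₀ = 35.
Check: 24*-7 + 5*35 = 7 = 7 ✓

Step 3: Write the general solution.
j = -7 + (5/1)t = -7 + 5t
k = 35 - (24/1)t = 35 - 24t
for any integer t.

j = -7 + 5t, k = 35 - 24t for integer t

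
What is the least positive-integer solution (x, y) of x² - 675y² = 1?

We seek the smallest positive integers (x, y) with x² - 675y² = 1, i.e., x² = 675y² + 1.
Try successive y values:
y = 1: x² = 675·1² + 1 = 676, x = 26 ✓

Verify: 26² - 675·1² = 676 - 675 = 1 ✓

x = 26, y = 1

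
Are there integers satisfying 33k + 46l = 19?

Step 1: Compute gcd(33, 46).
gcd(33, 46) = 1

Step 2: Check divisibility.
Does 1 divide 19? 19 = 1 x 19, so yes.

By the theorem on linear Diophantine equations, 33k + 46l = 19 has integer solutions if and only if gcd(33, 46) divides 19. Since 1 | 19, solutions exist.

Yes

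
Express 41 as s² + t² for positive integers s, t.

We need to find integers s, t > 0 such that s² + t² = 41.
Trying s = 4: t² = 41 - 4² = 41 - 16 = 25
t = 5
Check: 4² + 5² = 16 + 25 = 41 ✓

41 = 4² + 5²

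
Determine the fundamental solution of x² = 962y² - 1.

We need x² = 962y² - 1. Try successive y:
y = 1: x² = 962·1² - 1 = 961 = 31² ✓
Check: 31² - 962·1² = 961 - 962 = -1 ✓

x = 31, y = 1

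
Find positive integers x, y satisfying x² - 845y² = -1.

We need x² = 845y² - 1. Try successive y:
y = 1: x² = 845·1² - 1 = 844, not a perfect square
y = 2: x² = 845·2² - 1 = 3379, not a perfect square
y = 3: x² = 845·3² - 1 = 7604, not a perfect square
...
y = 421: x² = 845·421² - 1 = 149768644 = 12238² ✓
Check: 12238² - 845·421² = 149768644 - 149768645 = -1 ✓

x = 12238, y = 421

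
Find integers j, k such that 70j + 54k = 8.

Step 1: Check solvability.
gcd(70, 54) = 2
Since 2 divides 8, solutions exist.

Step 2: Apply extended Euclidean algorithm to find gcd.
We find integers such that 70*x0 + 54*y0 = 2

Step 3: Scale the particular solution.
Multiply by 8/2 = 4:
j = -40, k = 52

Step 4: Verify.
70*(-40) + 54*(52) = 8 = 8 ✓

j = -40, k = 52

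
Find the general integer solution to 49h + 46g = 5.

Step 1: Compute gcd(49, 46) = 1.
Since 1 divides 5, solutions exist.

Step 2: Find a particular solution using extended Euclidean algorithm.
We get h₀ = -75, g₀ = 80.
Check: 49*-75 + 46*80 = 5 = 5 ✓

Step 3: Write the general solution.
h = -75 + (46/1)t = -75 + 46t
g = 80 - (49/1)t = 80 - 49t
for any integer t.

h = -75 + 46t, g = 80 - 49t for integer t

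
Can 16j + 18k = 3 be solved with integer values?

Step 1: Compute gcd(16, 18).
gcd(16, 18) = 2

Step 2: Check divisibility.
Does 2 divide 3? 3 = 2 x 1 + 1, so no.

By the theorem on linear Diophantine equations, 16j + 18k = 3 has integer solutions if and only if gcd(16, 18) divides 3. Since 2 does not divide 3, no solutions exist.

No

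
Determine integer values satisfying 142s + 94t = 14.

Step 1: Check solvability.
gcd(142, 94) = 2
Since 2 divides 14, solutions exist.

Step 2: Apply extended Euclidean algorithm to find gcd.
We find integers such that 142*x0 + 94*y0 = 2

Step 3: Scale the particular solution.
Multiply by 14/2 = 7:
s = 14, t = -21

Step 4: Verify.
142*(14) + 94*(-21) = 14 = 14 ✓

s = 14, t = -21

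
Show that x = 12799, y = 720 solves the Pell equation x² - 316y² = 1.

Compute x² = 12799² = 163814401
Compute 316y² = 316·720² = 316·518400 = 163814400
x² - 316y² = 163814401 - 163814400 = 1
Since this equals 1, (12799, 720) is a solution.

Yes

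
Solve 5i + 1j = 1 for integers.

Step 1: Check solvability.
gcd(5, 1) = 1
Since 1 divides 1, solutions exist.

Step 2: Apply extended Euclidean algorithm to find gcd.
We find integers such that 5*x0 + 1*y0 = 1

Step 3: Scale the particular solution.
Multiply by 1/1 = 1:
i = 0, j = 1

Step 4: Verify.
5*(0) + 1*(1) = 1 = 1 ✓

i = 0, j = 1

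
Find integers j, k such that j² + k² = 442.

We need to find integers j, k > 0 such that j² + k² = 442.
Trying j = 1: k² = 442 - 1² = 442 - 1 = 441
k = 21
Check: 1² + 21² = 1 + 441 = 442 ✓

442 = 1² + 21²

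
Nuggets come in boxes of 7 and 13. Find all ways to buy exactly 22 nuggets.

We need non-negative integers (x, y) with 7x + 13y = 22.
For each x in 0..3, check if 22 - 7x is a non-negative multiple of 13.
No x yields an integer y ≥ 0.

No solution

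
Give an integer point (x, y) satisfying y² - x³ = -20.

Try small integer x values and check whether x³ - 20 is a perfect square.
x = 6: x³ - 20 = 6³ - 20 = 216 - 20 = 196
Is 196 a perfect square? 14² = 196 ✓
So (x, y) = (6, -14) is a solution.

x = 6, y = -14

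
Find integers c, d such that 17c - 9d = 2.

Step 1: Check solvability.
gcd(17, 9) = 1
Since 1 divides 2, solutions exist.

Step 2: Apply extended Euclidean algorithm to find gcd.
We find integers such that 17*x0 + 9*y0 = 1

Step 3: Scale the particular solution.
Multiply by 2/1 = 2:
c = -2, d = -4

Step 4: Verify.
17*(-2) - 9*(-4) = 2 = 2 ✓

c = -2, d = -4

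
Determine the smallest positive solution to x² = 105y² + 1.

We seek the smallest positive integers (x, y) with x² - 105y² = 1, i.e., x² = 105y² + 1.
Try successive y values:
y = 1: x² = 105·1² + 1 = 106, not a perfect square
y = 2: x² = 105·2² + 1 = 421, not a perfect square
y = 3: x² = 105·3² + 1 = 946, not a perfect square
... continuing the search (or via continued fractions) ...
y = 4: x² = 105·4² + 1 = 1681, x = 41 ✓

Verify: 41² - 105·4² = 1681 - 1680 = 1 ✓

x = 41, y = 4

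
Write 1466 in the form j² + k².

We need to find integers j, k > 0 such that j² + k² = 1466.
Trying j = 25: k² = 1466 - 25² = 1466 - 625 = 841
k = 29
Check: 25² + 29² = 625 + 841 = 1466 ✓

1466 = 25² + 29²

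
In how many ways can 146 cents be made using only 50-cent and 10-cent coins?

We need non-negative integers (x, y) with 50x + 10y = 146.
For each x from 0 to 2, check if (146 - 50x) is a non-negative multiple of 10.
Solutions (x, y): none
Count: 0

0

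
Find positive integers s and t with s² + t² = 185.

We need to find integers s, t > 0 such that s² + t² = 185.
Trying s = 4: t² = 185 - 4² = 185 - 16 = 169
t = 13
Check: 4² + 13² = 16 + 169 = 185 ✓

185 = 4² + 13²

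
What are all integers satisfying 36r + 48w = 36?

Step 1: Compute gcd(36, 48) = 12.
Since 12 divides 36, solutions exist.

Step 2: Find a particular solution using extended Euclidean algorithm.
We get r₀ = -3, w₀ = 3.
Check: 36*-3 + 48*3 = 36 = 36 ✓

Step 3: Write the general solution.
r = -3 + (48/12)t = -3 + 4t
w = 3 - (36/12)t = 3 - 3t
for any integer t.

r = -3 + 4t, w = 3 - 3t for integer t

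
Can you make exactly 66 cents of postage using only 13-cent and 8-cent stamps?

We need non-negative x, y with 13x + 8y = 66.
gcd(13, 8) = 1 divides 66, so integer solutions exist.
Search for a non-negative one: x = 2 gives 8y = 66 - 26 = 40, so y = 5.
Check: 13·2 + 8·5 = 66 ✓

Yes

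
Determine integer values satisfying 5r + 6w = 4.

Step 1: Check solvability.
gcd(5, 6) = 1
Since 1 divides 4, solutions exist.

Step 2: Apply extended Euclidean algorithm to find gcd.
We find integers such that 5*x0 + 6*y0 = 1

Step 3: Scale the particular solution.
Multiply by 4/1 = 4:
r = -4, w = 4

Step 4: Verify.
5*(-4) + 6*(4) = 4 = 4 ✓

r = -4, w = 4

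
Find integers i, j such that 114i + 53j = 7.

Step 1: Check solvability.
gcd(114, 53) = 1
Since 1 divides 7, solutions exist.

Step 2: Apply extended Euclidean algorithm to find gcd.
We find integers such that 114*x0 + 53*y0 = 1

Step 3: Scale the particular solution.
Multiply by 7/1 = 7:
i = 140, j = -301

Step 4: Verify.
114*(140) + 53*(-301) = 7 = 7 ✓

i = 140, j = -301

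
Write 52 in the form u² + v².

We need to find integers u, v > 0 such that u² + v² = 52.
Trying u = 4: v² = 52 - 4² = 52 - 16 = 36
v = 6
Check: 4² + 6² = 16 + 36 = 52 ✓

52 = 4² + 6²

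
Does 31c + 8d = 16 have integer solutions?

Step 1: Compute gcd(31, 8).
gcd(31, 8) = 1

Step 2: Check divisibility.
Does 1 divide 16? 16 = 1 x 16, so yes.

By the theorem on linear Diophantine equations, 31c + 8d = 16 has integer solutions if and only if gcd(31, 8) divides 16. Since 1 | 16, solutions exist.

Yes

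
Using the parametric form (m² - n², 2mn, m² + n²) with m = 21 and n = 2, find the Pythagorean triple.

a = m² - n² = 441 - 4 = 437
b = 2mn = 2·21·2 = 84
c = m² + n² = 441 + 4 = 445
Verify: 437² + 84² = 190969 + 7056 = 198025 = 445² ✓

(437, 84, 445)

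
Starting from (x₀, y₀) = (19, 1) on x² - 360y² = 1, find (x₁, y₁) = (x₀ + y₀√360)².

Solutions to x² - Dy² = 1 are generated by powers of (x₀ + y₀√D).
The next solution satisfies x₁ + y₁√360 = (x₀ + y₀√360)², giving:
x₁ = x₀² + 360y₀² = 19² + 360·1² = 361 + 360 = 721
y₁ = 2x₀y₀ = 2·19·1 = 38

Verify: 721² - 360·38² = 519841 - 519840 = 1 ✓

x = 721, y = 38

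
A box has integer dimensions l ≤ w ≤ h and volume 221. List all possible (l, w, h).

Iterate l from 1 to ⌊221^(1/3)⌋. For each l dividing 221, iterate w ≥ l with w dividing 221/l, and set h = 221/(l·w).
Triples found (2): (1×1×221), (1×13×17)

(1×1×221), (1×13×17)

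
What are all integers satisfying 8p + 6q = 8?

Step 1: Compute gcd(8, 6) = 2.
Since 2 divides 8, solutions exist.

Step 2: Find a particular solution using extended Euclidean algorithm.
We get p₀ = 4, q₀ = -4.
Check: 8*4 + 6*-4 = 8 = 8 ✓

Step 3: Write the general solution.
p = 4 + (6/2)t = 4 + 3t
q = -4 - (8/2)t = -4 - 4t
for any integer t.

p = 4 + 3t, q = -4 - 4t for integer t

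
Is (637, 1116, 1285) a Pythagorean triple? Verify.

Compute a² + b² = 637² + 1116² = 405769 + 1245456 = 1651225
Compute c² = 1285² = 1651225
Since 1651225 = 1651225, confirmed.

Yes, it is a Pythagorean triple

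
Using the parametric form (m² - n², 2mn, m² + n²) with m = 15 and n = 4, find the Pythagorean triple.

a = m² - n² = 225 - 16 = 209
b = 2mn = 2·15·4 = 120
c = m² + n² = 225 + 16 = 241
Verify: 209² + 120² = 43681 + 14400 = 58081 = 241² ✓

(209, 120, 241)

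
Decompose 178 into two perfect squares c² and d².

We need to find integers c, d > 0 such that c² + d² = 178.
Trying c = 3: d² = 178 - 3² = 178 - 9 = 169
d = 13
Check: 3² + 13² = 9 + 169 = 178 ✓

178 = 3² + 13²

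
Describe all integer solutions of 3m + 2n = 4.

Step 1: Compute gcd(3, 2) = 1.
Since 1 divides 4, solutions exist.

Step 2: Find a particular solution using extended Euclidean algorithm.
We get m₀ = 4, n₀ = -4.
Check: 3*4 + 2*-4 = 4 = 4 ✓

Step 3: Write the general solution.
m = 4 + (2/1)t = 4 + 2t
n = -4 - (3/1)t = -4 - 3t
for any integer t.

m = 4 + 2t, n = -4 - 3t for integer t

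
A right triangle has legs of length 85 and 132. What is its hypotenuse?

c² = a² + b² = 85² + 132² = 7225 + 17424 = 24649
c = 157

157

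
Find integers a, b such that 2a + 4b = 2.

Step 1: Check solvability.
gcd(2, 4) = 2
Since 2 divides 2, solutions exist.

Step 2: Apply extended Euclidean algorithm to find gcd.
We find integers such that 2*x0 + 4*y0 = 2

Step 3: Scale the particular solution.
Multiply by 2/2 = 1:
a = 1, b = 0

Step 4: Verify.
2*(1) + 4*(0) = 2 = 2 ✓

a = 1, b = 0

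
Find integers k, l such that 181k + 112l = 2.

Step 1: Check solvability.
gcd(181, 112) = 1
Since 1 divides 2, solutions exist.

Step 2: Apply extended Euclidean algorithm to find gcd.
We find integers such that 181*x0 + 112*y0 = 1

Step 3: Scale the particular solution.
Multiply by 2/1 = 2:
k = 26, l = -42

Step 4: Verify.
181*(26) + 112*(-42) = 2 = 2 ✓

k = 26, l = -42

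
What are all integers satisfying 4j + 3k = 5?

Step 1: Compute gcd(4, 3) = 1.
Since 1 divides 5, solutions exist.

Step 2: Find a particular solution using extended Euclidean algorithm.
We get j₀ = 5, k₀ = -5.
Check: 4*5 + 3*-5 = 5 = 5 ✓

Step 3: Write the general solution.
j = 5 + (3/1)t = 5 + 3t
k = -5 - (4/1)t = -5 - 4t
for any integer t.

j = 5 + 3t, k = -5 - 4t for integer t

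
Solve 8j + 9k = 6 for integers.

Step 1: Check solvability.
gcd(8, 9) = 1
Since 1 divides 6, solutions exist.

Step 2: Apply extended Euclidean algorithm to find gcd.
We find integers such that 8*x0 + 9*y0 = 1

Step 3: Scale the particular solution.
Multiply by 6/1 = 6:
j = -6, k = 6

Step 4: Verify.
8*(-6) + 9*(6) = 6 = 6 ✓

j = -6, k = 6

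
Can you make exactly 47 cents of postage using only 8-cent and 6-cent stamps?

We need non-negative x, y with 8x + 6y = 47.
gcd(8, 6) = 2, and 2 does not divide 47.
No integer solutions exist, so certainly no non-negative ones.

No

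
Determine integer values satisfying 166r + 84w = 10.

Step 1: Check solvability.
gcd(166, 84) = 2
Since 2 divides 10, solutions exist.

Step 2: Apply extended Euclidean algorithm to find gcd.
We find integers such that 166*x0 + 84*y0 = 2

Step 3: Scale the particular solution.
Multiply by 10/2 = 5:
r = -5, w = 10

Step 4: Verify.
166*(-5) + 84*(10) = 10 = 10 ✓

r = -5, w = 10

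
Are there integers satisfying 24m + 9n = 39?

Step 1: Compute gcd(24, 9).
gcd(24, 9) = 3

Step 2: Check divisibility.
Does 3 divide 39? 39 = 3 x 13, so yes.

By the theorem on linear Diophantine equations, 24m + 9n = 39 has integer solutions if and only if gcd(24, 9) divides 39. Since 3 | 39, solutions exist.

Yes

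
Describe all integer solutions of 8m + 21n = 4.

Step 1: Compute gcd(8, 21) = 1.
Since 1 divides 4, solutions exist.

Step 2: Find a particular solution using extended Euclidean algorithm.
We get m₀ = 32, n₀ = -12.
Check: 8*32 + 21*-12 = 4 = 4 ✓

Step 3: Write the general solution.
m = 32 + (21/1)t = 32 + 21t
n = -12 - (8/1)t = -12 - 8t
for any integer t.

m = 32 + 21t, n = -12 - 8t for integer t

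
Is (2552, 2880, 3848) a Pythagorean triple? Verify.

Compute a² + b² = 2552² + 2880² = 6512704 + 8294400 = 14807104
Compute c² = 3848² = 14807104
Since 14807104 = 14807104, confirmed.

Yes, it is a Pythagorean triple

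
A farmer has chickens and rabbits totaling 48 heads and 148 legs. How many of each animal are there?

Let c = chickens, r = rabbits.
Heads: c + r = 48
Legs: 2c + 4r = 148
From the first equation, c = 48 - r. Substitute:
2(48 - r) + 4r = 148
96 + 2r = 148
r = (148 - 96)/2 = 26
c = 48 - 26 = 22

Chickens: 22, Rabbits: 26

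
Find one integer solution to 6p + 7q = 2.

Step 1: Check solvability.
gcd(6, 7) = 1
Since 1 divides 2, solutions exist.

Step 2: Apply extended Euclidean algorithm to find gcd.
We find integers such that 6*x0 + 7*y0 = 1

Step 3: Scale the particular solution.
Multiply by 2/1 = 2:
p = -2, q = 2

Step 4: Verify.
6*(-2) + 7*(2) = 2 = 2 ✓

p = -2, q = 2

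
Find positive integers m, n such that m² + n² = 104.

Search for m with 104 - m² a perfect square.
m = 2: 104 - 2² = 104 - 4 = 100 = 10² ✓
So m = 2, n = 10.

m = 2, n = 10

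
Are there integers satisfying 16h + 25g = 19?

Step 1: Compute gcd(16, 25).
gcd(16, 25) = 1

Step 2: Check divisibility.
Does 1 divide 19? 19 = 1 x 19, so yes.

By the theorem on linear Diophantine equations, 16h + 25g = 19 has integer solutions if and only if gcd(16, 25) divides 19. Since 1 | 19, solutions exist.

Yes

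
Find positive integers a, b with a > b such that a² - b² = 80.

Factor: a² - b² = (a+b)(a-b) = 80.
We need two factors of 80 with the same parity.
Use a+b = 40 and a-b = 2 (product 40·2 = 80).
Adding: 2a = 42, so a = 21.
Subtracting: 2b = 38, so b = 19.
Check: 21² - 19² = 441 - 361 = 80 ✓

a = 21, b = 19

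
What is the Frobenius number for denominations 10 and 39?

For two coprime denominations a and b, the Frobenius number (largest value not representable as a non-negative combination) is ab - a - b.
Here gcd(10, 39) = 1, so they are coprime.
F(10, 39) = 10·39 - 10 - 39 = 390 - 49 = 341

341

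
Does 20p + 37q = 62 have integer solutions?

Step 1: Compute gcd(20, 37).
gcd(20, 37) = 1

Step 2: Check divisibility.
Does 1 divide 62? 62 = 1 x 62, so yes.

By the theorem on linear Diophantine equations, 20p + 37q = 62 has integer solutions if and only if gcd(20, 37) divides 62. Since 1 | 62, solutions exist.

Yes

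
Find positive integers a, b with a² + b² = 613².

We need a² + b² = 613² = 375769.
Trying: 35² + 612² = 1225 + 374544 = 375769 ✓

(35, 612, 613)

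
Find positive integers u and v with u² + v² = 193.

We need to find integers u, v > 0 such that u² + v² = 193.
Trying u = 7: v² = 193 - 7² = 193 - 49 = 144
v = 12
Check: 7² + 12² = 49 + 144 = 193 ✓

193 = 7² + 12²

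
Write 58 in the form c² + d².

We need to find integers c, d > 0 such that c² + d² = 58.
Trying c = 3: d² = 58 - 3² = 58 - 9 = 49
d = 7
Check: 3² + 7² = 9 + 49 = 58 ✓

58 = 3² + 7²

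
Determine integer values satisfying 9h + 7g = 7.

Step 1: Check solvability.
gcd(9, 7) = 1
Since 1 divides 7, solutions exist.

Step 2: Apply extended Euclidean algorithm to find gcd.
We find integers such that 9*x0 + 7*y0 = 1

Step 3: Scale the particular solution.
Multiply by 7/1 = 7:
h = -21, g = 28

Step 4: Verify.
9*(-21) + 7*(28) = 7 = 7 ✓

h = -21, g = 28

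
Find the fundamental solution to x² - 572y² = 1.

We seek the smallest positive integers (x, y) with x² - 572y² = 1, i.e., x² = 572y² + 1.
Try successive y values:
y = 1: x² = 572·1² + 1 = 573, not a perfect square
y = 2: x² = 572·2² + 1 = 2289, not a perfect square
y = 3: x² = 572·3² + 1 = 5149, not a perfect square
... continuing the search (or via continued fractions) ...
y = 12: x² = 572·12² + 1 = 82369, x = 287 ✓

Verify: 287² - 572·12² = 82369 - 82368 = 1 ✓

x = 287, y = 12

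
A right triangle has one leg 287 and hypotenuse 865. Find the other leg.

b² = c² - a² = 748225 - 82369 = 665856
b = 816

816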